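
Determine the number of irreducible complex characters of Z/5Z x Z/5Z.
25

The number of irreducible complex representations of a finite group equals its number of conjugacy classes. Z/5Z x Z/5Z is abelian of order 25, so every element is its own conjugacy class: 25 classes, so Z/5Z x Z/5Z (order 25) has exactly 25 irreducible complex representations.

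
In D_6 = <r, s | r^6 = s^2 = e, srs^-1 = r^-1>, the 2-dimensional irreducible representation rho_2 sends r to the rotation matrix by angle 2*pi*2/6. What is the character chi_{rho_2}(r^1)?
chi_{rho_2}(r^1) = 2*cos(2*pi*2*1/6) = -1

Derivation: rho_2(r^1) is rotation by angle 2*pi*2*1/6, whose trace is 2*cos(2*pi*2*1/6) = -1.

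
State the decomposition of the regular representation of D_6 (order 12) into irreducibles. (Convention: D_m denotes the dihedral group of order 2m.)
Each irreducible V_i of dimension d_i appears with multiplicity d_i, i.e. rho_reg = (direct sum over all irreducibles V_i) d_i V_i. The irreducible dimensions for D_6 are 1, 1, 1, 1, 2, 2: 4 irreducibles of dimension 1, each with multiplicity 1; 2 irreducibles of dimension 2, each with multiplicity 2. Total dimension 4*1*1 + 2*2*2 = 12 = |G|.

Solution. General theorem: in the regular representation of a finite group G, each irreducible appears with multiplicity equal to its dimension. Check: dim(rho_reg) = sum d_i^2 = 1 + 1 + 1 + 1 + 4 + 4 = 12 = |G|.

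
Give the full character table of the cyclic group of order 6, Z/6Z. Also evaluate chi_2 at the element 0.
Character table of Z/6Z (irreps indexed chi_0,...,chi_5 with chi_k(m) = zeta_6^(k*m), zeta_6 = exp(2*pi*i/6)):
  irrep \ class  {0} (size 1)  {1} (size 1)    {2} (size 1)    {3} (size 1)  {4} (size 1)    {5} (size 1)  
  chi_0          1             1               1               1             1               1             
  chi_1          1             exp(I*pi/3)     exp(2*I*pi/3)   -1            exp(-2*I*pi/3)  exp(-I*pi/3)  
  chi_2          1             exp(2*I*pi/3)   exp(-2*I*pi/3)  1             exp(2*I*pi/3)   exp(-2*I*pi/3)
  chi_3          1             -1              1               -1            1               -1            
  chi_4          1             exp(-2*I*pi/3)  exp(2*I*pi/3)   1             exp(-2*I*pi/3)  exp(2*I*pi/3) 
  chi_5          1             exp(-I*pi/3)    exp(-2*I*pi/3)  -1            exp(2*I*pi/3)   exp(I*pi/3)   

Spot check: chi_2(0) = zeta_6^(2*0) = zeta_6^0 = 1.

Justification: Z/6Z is abelian, so all 6 irreducible complex representations are 1-dimensional. They are given by chi_k(m) = zeta_6^(k*m) for k = 0,...,5. Row orthogonality: sum_m chi_k(m) conj(chi_l(m)) = 6 * [k = l].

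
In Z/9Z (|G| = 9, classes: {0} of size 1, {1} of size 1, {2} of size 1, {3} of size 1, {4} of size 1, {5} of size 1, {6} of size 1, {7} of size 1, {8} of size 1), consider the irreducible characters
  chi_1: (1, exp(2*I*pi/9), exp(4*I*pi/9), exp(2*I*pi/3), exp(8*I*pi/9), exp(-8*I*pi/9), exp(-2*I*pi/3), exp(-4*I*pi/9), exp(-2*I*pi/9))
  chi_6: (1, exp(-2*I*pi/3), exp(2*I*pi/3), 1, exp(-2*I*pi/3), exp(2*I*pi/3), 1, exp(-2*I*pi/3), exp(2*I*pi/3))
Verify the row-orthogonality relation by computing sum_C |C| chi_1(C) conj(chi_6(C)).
Sum = 0; so <chi_1, chi_6> = 0 (distinct irreducibles are orthogonal).

Why: Compute term by term over conjugacy classes (|C| * chi_1(C) * conj(chi_6(C))):
  1*(1)*conj(1) + 1*(exp(2*I*pi/9))*conj(exp(-2*I*pi/3)) + 1*(exp(4*I*pi/9))*conj(exp(2*I*pi/3)) + 1*(exp(2*I*pi/3))*conj(1) + 1*(exp(8*I*pi/9))*conj(exp(-2*I*pi/3)) + 1*(exp(-8*I*pi/9))*conj(exp(2*I*pi/3)) + 1*(exp(-2*I*pi/3))*conj(1) + 1*(exp(-4*I*pi/9))*conj(exp(-2*I*pi/3)) + 1*(exp(-2*I*pi/9))*conj(exp(2*I*pi/3))
  = (1) + (exp(8*I*pi/9)) + (exp(-2*I*pi/9)) + (exp(2*I*pi/3)) + (exp(-4*I*pi/9)) + (exp(4*I*pi/9)) + (exp(-2*I*pi/3)) + (exp(2*I*pi/9)) + (exp(-8*I*pi/9))
  = 0.
(Exp terms are combined using exp(i*s)*conj(exp(i*t)) = exp(i*(s-t)), and sums of them are collapsed using the identity that for every m > 1 the m distinct m-th roots of unity sum to 0, e.g. 1 + exp(2*I*pi/3) + exp(-2*I*pi/3) = 0.)
Dividing by |G| = 9 gives 0/9 = 0, matching the row-orthogonality relation <chi_1, chi_6> = [chi_1 = chi_6].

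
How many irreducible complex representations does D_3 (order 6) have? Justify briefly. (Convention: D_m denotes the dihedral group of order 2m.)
3

Proof sketch: The number of irreducible complex representations of a finite group equals its number of conjugacy classes. D_3 has 3 conjugacy classes ((n+3)/2 for n odd), so D_3 (order 6) has exactly 3 irreducible complex representations.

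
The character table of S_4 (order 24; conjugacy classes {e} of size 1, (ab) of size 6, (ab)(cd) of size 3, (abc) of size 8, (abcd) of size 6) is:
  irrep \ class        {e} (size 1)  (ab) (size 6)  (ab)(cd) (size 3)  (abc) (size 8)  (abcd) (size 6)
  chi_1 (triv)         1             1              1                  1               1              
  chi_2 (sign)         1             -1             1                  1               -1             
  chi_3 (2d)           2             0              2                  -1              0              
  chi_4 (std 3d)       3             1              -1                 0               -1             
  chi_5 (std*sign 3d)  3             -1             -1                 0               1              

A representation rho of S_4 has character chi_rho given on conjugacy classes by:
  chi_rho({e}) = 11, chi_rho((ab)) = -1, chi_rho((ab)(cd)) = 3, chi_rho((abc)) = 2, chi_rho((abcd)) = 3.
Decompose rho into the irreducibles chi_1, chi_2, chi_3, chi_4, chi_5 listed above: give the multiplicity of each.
Multiplicities: chi_1: 2, chi_2: 1, chi_3: 1, chi_4: 0, chi_5: 2.

Use <chi_rho, chi> = (1/|G|) sum_C |C| * chi_rho(C) * conj(chi(C)) with |G| = 24 for each irreducible chi in the table:
  <chi_rho, chi_1> = (1/24)[1*(11)*conj(1) + 6*(-1)*conj(1) + 3*(3)*conj(1) + 8*(2)*conj(1) + 6*(3)*conj(1)]
      = (1/24)[(11) + (-6) + (9) + (16) + (18)] = 48/24 = 2
  <chi_rho, chi_2> = (1/24)[1*(11)*conj(1) + 6*(-1)*conj(-1) + 3*(3)*conj(1) + 8*(2)*conj(1) + 6*(3)*conj(-1)]
      = (1/24)[(11) + (6) + (9) + (16) + (-18)] = 24/24 = 1
  <chi_rho, chi_3> = (1/24)[1*(11)*conj(2) + 6*(-1)*conj(0) + 3*(3)*conj(2) + 8*(2)*conj(-1) + 6*(3)*conj(0)]
      = (1/24)[(22) + (0) + (18) + (-16) + (0)] = 24/24 = 1
  <chi_rho, chi_4> = (1/24)[1*(11)*conj(3) + 6*(-1)*conj(1) + 3*(3)*conj(-1) + 8*(2)*conj(0) + 6*(3)*conj(-1)]
      = (1/24)[(33) + (-6) + (-9) + (0) + (-18)] = 0/24 = 0
  <chi_rho, chi_5> = (1/24)[1*(11)*conj(3) + 6*(-1)*conj(-1) + 3*(3)*conj(-1) + 8*(2)*conj(0) + 6*(3)*conj(1)]
      = (1/24)[(33) + (6) + (-9) + (0) + (18)] = 48/24 = 2
Dimension check: dim(rho) = sum (mult * dim) = 2*1 + 1*1 + 1*2 + 0*3 + 2*3 = 11 = chi_rho(e) = 11.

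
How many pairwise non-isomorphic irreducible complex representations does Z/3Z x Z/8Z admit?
24

Why: The number of irreducible complex representations of a finite group equals its number of conjugacy classes. Z/3Z x Z/8Z is abelian of order 24, so every element is its own conjugacy class: 24 classes, so Z/3Z x Z/8Z (order 24) has exactly 24 irreducible complex representations.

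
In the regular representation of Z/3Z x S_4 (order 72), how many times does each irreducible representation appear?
Each irreducible V_i of dimension d_i appears with multiplicity d_i, i.e. rho_reg = (direct sum over all irreducibles V_i) d_i V_i. The irreducible dimensions for Z/3Z x S_4 are 1, 1, 1, 1, 1, 1, 2, 2, 2, 3, 3, 3, 3, 3, 3: 6 irreducibles of dimension 1, each with multiplicity 1; 3 irreducibles of dimension 2, each with multiplicity 2; 6 irreducibles of dimension 3, each with multiplicity 3. Total dimension 6*1*1 + 3*2*2 + 6*3*3 = 72 = |G|.

General theorem: in the regular representation of a finite group G, each irreducible appears with multiplicity equal to its dimension. Check: dim(rho_reg) = sum d_i^2 = 1 + 1 + 1 + 1 + 1 + 1 + 4 + 4 + 4 + 9 + 9 + 9 + 9 + 9 + 9 = 72 = |G|.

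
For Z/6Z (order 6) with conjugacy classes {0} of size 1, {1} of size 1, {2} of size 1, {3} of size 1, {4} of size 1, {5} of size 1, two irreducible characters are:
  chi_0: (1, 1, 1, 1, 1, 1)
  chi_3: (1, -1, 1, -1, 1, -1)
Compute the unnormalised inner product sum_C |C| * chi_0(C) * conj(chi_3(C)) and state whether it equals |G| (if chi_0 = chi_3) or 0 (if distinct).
Sum = 0; so <chi_0, chi_3> = 0 (distinct irreducibles are orthogonal).

Reasoning: Compute term by term over conjugacy classes (|C| * chi_0(C) * conj(chi_3(C))):
  1*(1)*conj(1) + 1*(1)*conj(-1) + 1*(1)*conj(1) + 1*(1)*conj(-1) + 1*(1)*conj(1) + 1*(1)*conj(-1)
  = (1) + (-1) + (1) + (-1) + (1) + (-1)
  = 0.
(Exp terms are combined using exp(i*s)*conj(exp(i*t)) = exp(i*(s-t)), and sums of them are collapsed using the identity that for every m > 1 the m distinct m-th roots of unity sum to 0, e.g. 1 + exp(2*I*pi/3) + exp(-2*I*pi/3) = 0.)
Dividing by |G| = 6 gives 0/6 = 0, matching the row-orthogonality relation <chi_0, chi_3> = [chi_0 = chi_3].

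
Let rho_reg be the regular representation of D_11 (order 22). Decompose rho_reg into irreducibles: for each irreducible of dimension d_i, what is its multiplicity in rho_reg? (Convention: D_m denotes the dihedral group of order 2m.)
Each irreducible V_i of dimension d_i appears with multiplicity d_i, i.e. rho_reg = (direct sum over all irreducibles V_i) d_i V_i. The irreducible dimensions for D_11 are 1, 1, 2, 2, 2, 2, 2: 2 irreducibles of dimension 1, each with multiplicity 1; 5 irreducibles of dimension 2, each with multiplicity 2. Total dimension 2*1*1 + 5*2*2 = 22 = |G|.

Reasoning: General theorem: in the regular representation of a finite group G, each irreducible appears with multiplicity equal to its dimension. Check: dim(rho_reg) = sum d_i^2 = 1 + 1 + 4 + 4 + 4 + 4 + 4 = 22 = |G|.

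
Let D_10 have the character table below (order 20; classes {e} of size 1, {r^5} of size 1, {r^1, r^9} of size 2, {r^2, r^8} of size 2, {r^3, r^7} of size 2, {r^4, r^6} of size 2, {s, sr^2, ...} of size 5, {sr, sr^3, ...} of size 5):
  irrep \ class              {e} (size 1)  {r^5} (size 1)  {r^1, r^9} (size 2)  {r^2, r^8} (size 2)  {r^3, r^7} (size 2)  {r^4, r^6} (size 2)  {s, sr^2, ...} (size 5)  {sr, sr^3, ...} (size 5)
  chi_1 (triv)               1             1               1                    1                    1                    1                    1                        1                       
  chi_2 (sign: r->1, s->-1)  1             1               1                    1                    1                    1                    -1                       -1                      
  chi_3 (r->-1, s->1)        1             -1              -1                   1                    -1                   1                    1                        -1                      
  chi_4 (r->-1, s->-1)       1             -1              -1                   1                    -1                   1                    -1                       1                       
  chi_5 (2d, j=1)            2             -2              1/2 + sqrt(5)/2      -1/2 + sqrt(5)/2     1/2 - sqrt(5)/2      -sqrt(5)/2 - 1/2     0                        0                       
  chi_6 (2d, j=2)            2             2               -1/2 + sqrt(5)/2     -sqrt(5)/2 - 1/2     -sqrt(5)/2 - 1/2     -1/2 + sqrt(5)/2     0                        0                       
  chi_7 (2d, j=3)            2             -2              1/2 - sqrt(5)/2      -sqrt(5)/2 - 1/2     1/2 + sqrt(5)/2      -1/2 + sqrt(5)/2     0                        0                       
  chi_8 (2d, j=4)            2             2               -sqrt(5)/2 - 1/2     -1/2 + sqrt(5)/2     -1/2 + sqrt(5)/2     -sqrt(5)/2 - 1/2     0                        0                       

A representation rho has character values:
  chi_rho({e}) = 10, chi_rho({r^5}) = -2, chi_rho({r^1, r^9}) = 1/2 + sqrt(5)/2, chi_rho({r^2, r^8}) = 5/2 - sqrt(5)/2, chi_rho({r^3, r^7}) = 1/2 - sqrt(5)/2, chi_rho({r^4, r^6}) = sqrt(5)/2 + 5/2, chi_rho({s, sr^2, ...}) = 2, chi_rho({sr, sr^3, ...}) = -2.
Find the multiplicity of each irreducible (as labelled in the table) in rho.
Multiplicities: chi_1: 1, chi_2: 1, chi_3: 2, chi_4: 0, chi_5: 1, chi_6: 1, chi_7: 1, chi_8: 0.

Justification: Use <chi_rho, chi> = (1/|G|) sum_C |C| * chi_rho(C) * conj(chi(C)) with |G| = 20 for each irreducible chi in the table:
  <chi_rho, chi_1> = (1/20)[1*(10)*conj(1) + 1*(-2)*conj(1) + 2*(1/2 + sqrt(5)/2)*conj(1) + 2*(5/2 - sqrt(5)/2)*conj(1) + 2*(1/2 - sqrt(5)/2)*conj(1) + 2*(sqrt(5)/2 + 5/2)*conj(1) + 5*(2)*conj(1) + 5*(-2)*conj(1)]
      = (1/20)[(10) + (-2) + (1 + sqrt(5)) + (5 - sqrt(5)) + (1 - sqrt(5)) + (sqrt(5) + 5) + (10) + (-10)] = 20/20 = 1
  <chi_rho, chi_2> = (1/20)[1*(10)*conj(1) + 1*(-2)*conj(1) + 2*(1/2 + sqrt(5)/2)*conj(1) + 2*(5/2 - sqrt(5)/2)*conj(1) + 2*(1/2 - sqrt(5)/2)*conj(1) + 2*(sqrt(5)/2 + 5/2)*conj(1) + 5*(2)*conj(-1) + 5*(-2)*conj(-1)]
      = (1/20)[(10) + (-2) + (1 + sqrt(5)) + (5 - sqrt(5)) + (1 - sqrt(5)) + (sqrt(5) + 5) + (-10) + (10)] = 20/20 = 1
  <chi_rho, chi_3> = (1/20)[1*(10)*conj(1) + 1*(-2)*conj(-1) + 2*(1/2 + sqrt(5)/2)*conj(-1) + 2*(5/2 - sqrt(5)/2)*conj(1) + 2*(1/2 - sqrt(5)/2)*conj(-1) + 2*(sqrt(5)/2 + 5/2)*conj(1) + 5*(2)*conj(1) + 5*(-2)*conj(-1)]
      = (1/20)[(10) + (2) + (-sqrt(5) - 1) + (5 - sqrt(5)) + (-1 + sqrt(5)) + (sqrt(5) + 5) + (10) + (10)] = 40/20 = 2
  <chi_rho, chi_4> = (1/20)[1*(10)*conj(1) + 1*(-2)*conj(-1) + 2*(1/2 + sqrt(5)/2)*conj(-1) + 2*(5/2 - sqrt(5)/2)*conj(1) + 2*(1/2 - sqrt(5)/2)*conj(-1) + 2*(sqrt(5)/2 + 5/2)*conj(1) + 5*(2)*conj(-1) + 5*(-2)*conj(1)]
      = (1/20)[(10) + (2) + (-sqrt(5) - 1) + (5 - sqrt(5)) + (-1 + sqrt(5)) + (sqrt(5) + 5) + (-10) + (-10)] = 0/20 = 0
  <chi_rho, chi_5> = (1/20)[1*(10)*conj(2) + 1*(-2)*conj(-2) + 2*(1/2 + sqrt(5)/2)*conj(1/2 + sqrt(5)/2) + 2*(5/2 - sqrt(5)/2)*conj(-1/2 + sqrt(5)/2) + 2*(1/2 - sqrt(5)/2)*conj(1/2 - sqrt(5)/2) + 2*(sqrt(5)/2 + 5/2)*conj(-sqrt(5)/2 - 1/2) + 5*(2)*conj(0) + 5*(-2)*conj(0)]
      = (1/20)[(20) + (4) + (sqrt(5) + 3) + (-5 + 3*sqrt(5)) + (3 - sqrt(5)) + (-3*sqrt(5) - 5) + (0) + (0)] = 20/20 = 1
  <chi_rho, chi_6> = (1/20)[1*(10)*conj(2) + 1*(-2)*conj(2) + 2*(1/2 + sqrt(5)/2)*conj(-1/2 + sqrt(5)/2) + 2*(5/2 - sqrt(5)/2)*conj(-sqrt(5)/2 - 1/2) + 2*(1/2 - sqrt(5)/2)*conj(-sqrt(5)/2 - 1/2) + 2*(sqrt(5)/2 + 5/2)*conj(-1/2 + sqrt(5)/2) + 5*(2)*conj(0) + 5*(-2)*conj(0)]
      = (1/20)[(20) + (-4) + (2) + (-2*sqrt(5)) + (2) + (2*sqrt(5)) + (0) + (0)] = 20/20 = 1
  <chi_rho, chi_7> = (1/20)[1*(10)*conj(2) + 1*(-2)*conj(-2) + 2*(1/2 + sqrt(5)/2)*conj(1/2 - sqrt(5)/2) + 2*(5/2 - sqrt(5)/2)*conj(-sqrt(5)/2 - 1/2) + 2*(1/2 - sqrt(5)/2)*conj(1/2 + sqrt(5)/2) + 2*(sqrt(5)/2 + 5/2)*conj(-1/2 + sqrt(5)/2) + 5*(2)*conj(0) + 5*(-2)*conj(0)]
      = (1/20)[(20) + (4) + (-2) + (-2*sqrt(5)) + (-2) + (2*sqrt(5)) + (0) + (0)] = 20/20 = 1
  <chi_rho, chi_8> = (1/20)[1*(10)*conj(2) + 1*(-2)*conj(2) + 2*(1/2 + sqrt(5)/2)*conj(-sqrt(5)/2 - 1/2) + 2*(5/2 - sqrt(5)/2)*conj(-1/2 + sqrt(5)/2) + 2*(1/2 - sqrt(5)/2)*conj(-1/2 + sqrt(5)/2) + 2*(sqrt(5)/2 + 5/2)*conj(-sqrt(5)/2 - 1/2) + 5*(2)*conj(0) + 5*(-2)*conj(0)]
      = (1/20)[(20) + (-4) + (-3 - sqrt(5)) + (-5 + 3*sqrt(5)) + (-3 + sqrt(5)) + (-3*sqrt(5) - 5) + (0) + (0)] = 0/20 = 0
Dimension check: dim(rho) = sum (mult * dim) = 1*1 + 1*1 + 2*1 + 0*1 + 1*2 + 1*2 + 1*2 + 0*2 = 10 = chi_rho(e) = 10.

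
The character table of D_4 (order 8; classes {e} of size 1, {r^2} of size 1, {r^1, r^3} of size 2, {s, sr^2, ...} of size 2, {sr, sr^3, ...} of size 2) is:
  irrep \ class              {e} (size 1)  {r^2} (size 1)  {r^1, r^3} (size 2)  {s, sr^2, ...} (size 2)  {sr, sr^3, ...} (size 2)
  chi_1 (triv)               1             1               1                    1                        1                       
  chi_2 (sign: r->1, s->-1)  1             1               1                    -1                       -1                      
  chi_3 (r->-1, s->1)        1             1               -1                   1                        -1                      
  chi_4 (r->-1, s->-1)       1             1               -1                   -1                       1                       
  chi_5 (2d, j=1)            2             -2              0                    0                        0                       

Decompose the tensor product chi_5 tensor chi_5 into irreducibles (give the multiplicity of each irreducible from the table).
chi_5 tensor chi_5 = chi_1 + chi_2 + chi_3 + chi_4 (all other irreducibles have multiplicity 0).

Details: The character of a tensor product is the pointwise product (chi_5 * chi_5)(C) = chi_5(C) * chi_5(C):
  {e}: (2)*(2), {r^2}: (-2)*(-2), {r^1, r^3}: (0)*(0), {s, sr^2, ...}: (0)*(0), {sr, sr^3, ...}: (0)*(0)
so (chi_5 * chi_5) takes values
  {e} -> 4, {r^2} -> 4, {r^1, r^3} -> 0, {s, sr^2, ...} -> 0, {sr, sr^3, ...} -> 0.
Now take the inner product of this character with each irreducible chi from the table, <chi_5*chi_5, chi> = (1/8) sum_C |C| (chi_5*chi_5)(C) conj(chi(C)):
  <chi_5*chi_5, chi_1> = (1/8)[1*(4)*conj(1) + 1*(4)*conj(1) + 2*(0)*conj(1) + 2*(0)*conj(1) + 2*(0)*conj(1)]
      = (1/8)[(4) + (4) + (0) + (0) + (0)] = 8/8 = 1
  <chi_5*chi_5, chi_2> = (1/8)[1*(4)*conj(1) + 1*(4)*conj(1) + 2*(0)*conj(1) + 2*(0)*conj(-1) + 2*(0)*conj(-1)]
      = (1/8)[(4) + (4) + (0) + (0) + (0)] = 8/8 = 1
  <chi_5*chi_5, chi_3> = (1/8)[1*(4)*conj(1) + 1*(4)*conj(1) + 2*(0)*conj(-1) + 2*(0)*conj(1) + 2*(0)*conj(-1)]
      = (1/8)[(4) + (4) + (0) + (0) + (0)] = 8/8 = 1
  <chi_5*chi_5, chi_4> = (1/8)[1*(4)*conj(1) + 1*(4)*conj(1) + 2*(0)*conj(-1) + 2*(0)*conj(-1) + 2*(0)*conj(1)]
      = (1/8)[(4) + (4) + (0) + (0) + (0)] = 8/8 = 1
  <chi_5*chi_5, chi_5> = (1/8)[1*(4)*conj(2) + 1*(4)*conj(-2) + 2*(0)*conj(0) + 2*(0)*conj(0) + 2*(0)*conj(0)]
      = (1/8)[(8) + (-8) + (0) + (0) + (0)] = 0/8 = 0
Hence the multiplicities are chi_1: 1, chi_2: 1, chi_3: 1, chi_4: 1. Dimension check: dim(chi_5)*dim(chi_5) = 2*2 = 4 and sum (mult * dim) = 1*1 + 1*1 + 1*1 + 1*1 = 4.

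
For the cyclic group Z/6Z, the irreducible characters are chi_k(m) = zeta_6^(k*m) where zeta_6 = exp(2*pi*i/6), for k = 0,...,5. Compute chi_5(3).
chi_5(3) = zeta_6^15 = -1

Justification: chi_5(3) = zeta_6^(5*3) = zeta_6^15. Since zeta_6^6 = 1, this equals zeta_6^3 = exp(2*pi*i*3/6) = -1.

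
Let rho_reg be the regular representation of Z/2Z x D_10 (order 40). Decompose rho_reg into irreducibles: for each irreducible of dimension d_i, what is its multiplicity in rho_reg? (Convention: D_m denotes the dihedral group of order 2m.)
Each irreducible V_i of dimension d_i appears with multiplicity d_i, i.e. rho_reg = (direct sum over all irreducibles V_i) d_i V_i. The irreducible dimensions for Z/2Z x D_10 are 1, 1, 1, 1, 1, 1, 1, 1, 2, 2, 2, 2, 2, 2, 2, 2: 8 irreducibles of dimension 1, each with multiplicity 1; 8 irreducibles of dimension 2, each with multiplicity 2. Total dimension 8*1*1 + 8*2*2 = 40 = |G|.

Why: General theorem: in the regular representation of a finite group G, each irreducible appears with multiplicity equal to its dimension. Check: dim(rho_reg) = sum d_i^2 = 1 + 1 + 1 + 1 + 1 + 1 + 1 + 1 + 4 + 4 + 4 + 4 + 4 + 4 + 4 + 4 = 40 = |G|.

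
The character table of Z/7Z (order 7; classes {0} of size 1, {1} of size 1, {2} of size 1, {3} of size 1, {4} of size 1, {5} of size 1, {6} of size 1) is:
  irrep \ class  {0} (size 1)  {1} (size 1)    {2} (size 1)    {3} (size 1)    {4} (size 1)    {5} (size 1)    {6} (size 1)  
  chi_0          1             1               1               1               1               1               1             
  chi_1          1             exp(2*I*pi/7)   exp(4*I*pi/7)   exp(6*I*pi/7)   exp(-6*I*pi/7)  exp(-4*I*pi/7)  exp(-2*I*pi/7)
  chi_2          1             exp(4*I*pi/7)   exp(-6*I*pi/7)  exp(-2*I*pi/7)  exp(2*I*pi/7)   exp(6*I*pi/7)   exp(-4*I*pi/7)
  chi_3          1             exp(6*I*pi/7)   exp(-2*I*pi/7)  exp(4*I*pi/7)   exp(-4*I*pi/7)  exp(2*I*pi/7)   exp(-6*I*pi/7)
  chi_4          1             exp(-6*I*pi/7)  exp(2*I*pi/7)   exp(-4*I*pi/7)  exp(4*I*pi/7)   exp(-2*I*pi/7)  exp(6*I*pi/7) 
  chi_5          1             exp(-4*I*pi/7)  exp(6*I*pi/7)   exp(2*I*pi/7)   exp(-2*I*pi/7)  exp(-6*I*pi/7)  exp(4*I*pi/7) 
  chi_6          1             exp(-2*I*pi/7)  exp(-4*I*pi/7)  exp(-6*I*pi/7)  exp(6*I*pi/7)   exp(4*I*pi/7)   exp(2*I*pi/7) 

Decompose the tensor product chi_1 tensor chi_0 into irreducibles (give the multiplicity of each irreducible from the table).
chi_1 tensor chi_0 = chi_1 (all other irreducibles have multiplicity 0).

Details: The character of a tensor product is the pointwise product (chi_1 * chi_0)(C) = chi_1(C) * chi_0(C):
  {0}: (1)*(1), {1}: (exp(2*I*pi/7))*(1), {2}: (exp(4*I*pi/7))*(1), {3}: (exp(6*I*pi/7))*(1), {4}: (exp(-6*I*pi/7))*(1), {5}: (exp(-4*I*pi/7))*(1), {6}: (exp(-2*I*pi/7))*(1)
so (chi_1 * chi_0) takes values
  {0} -> 1, {1} -> exp(2*I*pi/7), {2} -> exp(4*I*pi/7), {3} -> exp(6*I*pi/7), {4} -> exp(-6*I*pi/7), {5} -> exp(-4*I*pi/7), {6} -> exp(-2*I*pi/7).
Now take the inner product of this character with each irreducible chi from the table, <chi_1*chi_0, chi> = (1/7) sum_C |C| (chi_1*chi_0)(C) conj(chi(C)):
  <chi_1*chi_0, chi_0> = (1/7)[1*(1)*conj(1) + 1*(exp(2*I*pi/7))*conj(1) + 1*(exp(4*I*pi/7))*conj(1) + 1*(exp(6*I*pi/7))*conj(1) + 1*(exp(-6*I*pi/7))*conj(1) + 1*(exp(-4*I*pi/7))*conj(1) + 1*(exp(-2*I*pi/7))*conj(1)]
      = (1/7)[(1) + (exp(2*I*pi/7)) + (exp(4*I*pi/7)) + (exp(6*I*pi/7)) + (exp(-6*I*pi/7)) + (exp(-4*I*pi/7)) + (exp(-2*I*pi/7))] = 0/7 = 0
  <chi_1*chi_0, chi_1> = (1/7)[1*(1)*conj(1) + 1*(exp(2*I*pi/7))*conj(exp(2*I*pi/7)) + 1*(exp(4*I*pi/7))*conj(exp(4*I*pi/7)) + 1*(exp(6*I*pi/7))*conj(exp(6*I*pi/7)) + 1*(exp(-6*I*pi/7))*conj(exp(-6*I*pi/7)) + 1*(exp(-4*I*pi/7))*conj(exp(-4*I*pi/7)) + 1*(exp(-2*I*pi/7))*conj(exp(-2*I*pi/7))]
      = (1/7)[(1) + (1) + (1) + (1) + (1) + (1) + (1)] = 7/7 = 1
  <chi_1*chi_0, chi_2> = (1/7)[1*(1)*conj(1) + 1*(exp(2*I*pi/7))*conj(exp(4*I*pi/7)) + 1*(exp(4*I*pi/7))*conj(exp(-6*I*pi/7)) + 1*(exp(6*I*pi/7))*conj(exp(-2*I*pi/7)) + 1*(exp(-6*I*pi/7))*conj(exp(2*I*pi/7)) + 1*(exp(-4*I*pi/7))*conj(exp(6*I*pi/7)) + 1*(exp(-2*I*pi/7))*conj(exp(-4*I*pi/7))]
      = (1/7)[(1) + (exp(-2*I*pi/7)) + (exp(-4*I*pi/7)) + (exp(-6*I*pi/7)) + (exp(6*I*pi/7)) + (exp(4*I*pi/7)) + (exp(2*I*pi/7))] = 0/7 = 0
  <chi_1*chi_0, chi_3> = (1/7)[1*(1)*conj(1) + 1*(exp(2*I*pi/7))*conj(exp(6*I*pi/7)) + 1*(exp(4*I*pi/7))*conj(exp(-2*I*pi/7)) + 1*(exp(6*I*pi/7))*conj(exp(4*I*pi/7)) + 1*(exp(-6*I*pi/7))*conj(exp(-4*I*pi/7)) + 1*(exp(-4*I*pi/7))*conj(exp(2*I*pi/7)) + 1*(exp(-2*I*pi/7))*conj(exp(-6*I*pi/7))]
      = (1/7)[(1) + (exp(-4*I*pi/7)) + (exp(6*I*pi/7)) + (exp(2*I*pi/7)) + (exp(-2*I*pi/7)) + (exp(-6*I*pi/7)) + (exp(4*I*pi/7))] = 0/7 = 0
  <chi_1*chi_0, chi_4> = (1/7)[1*(1)*conj(1) + 1*(exp(2*I*pi/7))*conj(exp(-6*I*pi/7)) + 1*(exp(4*I*pi/7))*conj(exp(2*I*pi/7)) + 1*(exp(6*I*pi/7))*conj(exp(-4*I*pi/7)) + 1*(exp(-6*I*pi/7))*conj(exp(4*I*pi/7)) + 1*(exp(-4*I*pi/7))*conj(exp(-2*I*pi/7)) + 1*(exp(-2*I*pi/7))*conj(exp(6*I*pi/7))]
      = (1/7)[(1) + (exp(-6*I*pi/7)) + (exp(2*I*pi/7)) + (exp(-4*I*pi/7)) + (exp(4*I*pi/7)) + (exp(-2*I*pi/7)) + (exp(6*I*pi/7))] = 0/7 = 0
  <chi_1*chi_0, chi_5> = (1/7)[1*(1)*conj(1) + 1*(exp(2*I*pi/7))*conj(exp(-4*I*pi/7)) + 1*(exp(4*I*pi/7))*conj(exp(6*I*pi/7)) + 1*(exp(6*I*pi/7))*conj(exp(2*I*pi/7)) + 1*(exp(-6*I*pi/7))*conj(exp(-2*I*pi/7)) + 1*(exp(-4*I*pi/7))*conj(exp(-6*I*pi/7)) + 1*(exp(-2*I*pi/7))*conj(exp(4*I*pi/7))]
      = (1/7)[(1) + (exp(6*I*pi/7)) + (exp(-2*I*pi/7)) + (exp(4*I*pi/7)) + (exp(-4*I*pi/7)) + (exp(2*I*pi/7)) + (exp(-6*I*pi/7))] = 0/7 = 0
  <chi_1*chi_0, chi_6> = (1/7)[1*(1)*conj(1) + 1*(exp(2*I*pi/7))*conj(exp(-2*I*pi/7)) + 1*(exp(4*I*pi/7))*conj(exp(-4*I*pi/7)) + 1*(exp(6*I*pi/7))*conj(exp(-6*I*pi/7)) + 1*(exp(-6*I*pi/7))*conj(exp(6*I*pi/7)) + 1*(exp(-4*I*pi/7))*conj(exp(4*I*pi/7)) + 1*(exp(-2*I*pi/7))*conj(exp(2*I*pi/7))]
      = (1/7)[(1) + (exp(4*I*pi/7)) + (exp(-6*I*pi/7)) + (exp(-2*I*pi/7)) + (exp(2*I*pi/7)) + (exp(6*I*pi/7)) + (exp(-4*I*pi/7))] = 0/7 = 0
(Exp terms are combined using exp(i*s)*conj(exp(i*t)) = exp(i*(s-t)), and sums of them are collapsed using the identity that for every m > 1 the m distinct m-th roots of unity sum to 0, e.g. 1 + exp(2*I*pi/3) + exp(-2*I*pi/3) = 0.)
Hence the multiplicities are chi_1: 1. Dimension check: dim(chi_1)*dim(chi_0) = 1*1 = 1 and sum (mult * dim) = 1*1 = 1.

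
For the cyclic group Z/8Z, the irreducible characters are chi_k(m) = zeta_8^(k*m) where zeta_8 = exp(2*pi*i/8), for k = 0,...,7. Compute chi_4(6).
chi_4(6) = zeta_8^24 = 1

chi_4(6) = zeta_8^(4*6) = zeta_8^24. Since zeta_8^8 = 1, this equals zeta_8^0 = exp(2*pi*i*0/8) = 1.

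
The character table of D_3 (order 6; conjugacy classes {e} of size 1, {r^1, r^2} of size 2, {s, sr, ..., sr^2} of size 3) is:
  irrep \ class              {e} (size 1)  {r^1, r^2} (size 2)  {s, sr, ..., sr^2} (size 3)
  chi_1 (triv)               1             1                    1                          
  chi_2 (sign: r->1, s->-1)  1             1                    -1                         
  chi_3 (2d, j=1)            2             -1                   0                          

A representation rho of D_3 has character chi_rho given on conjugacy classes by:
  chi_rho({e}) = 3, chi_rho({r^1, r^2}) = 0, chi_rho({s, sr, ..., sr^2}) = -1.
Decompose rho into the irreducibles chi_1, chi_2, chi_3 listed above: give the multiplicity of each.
Multiplicities: chi_1: 0, chi_2: 1, chi_3: 1.

Details: Use <chi_rho, chi> = (1/|G|) sum_C |C| * chi_rho(C) * conj(chi(C)) with |G| = 6 for each irreducible chi in the table:
  <chi_rho, chi_1> = (1/6)[1*(3)*conj(1) + 2*(0)*conj(1) + 3*(-1)*conj(1)]
      = (1/6)[(3) + (0) + (-3)] = 0/6 = 0
  <chi_rho, chi_2> = (1/6)[1*(3)*conj(1) + 2*(0)*conj(1) + 3*(-1)*conj(-1)]
      = (1/6)[(3) + (0) + (3)] = 6/6 = 1
  <chi_rho, chi_3> = (1/6)[1*(3)*conj(2) + 2*(0)*conj(-1) + 3*(-1)*conj(0)]
      = (1/6)[(6) + (0) + (0)] = 6/6 = 1
Dimension check: dim(rho) = sum (mult * dim) = 0*1 + 1*1 + 1*2 = 3 = chi_rho(e) = 3.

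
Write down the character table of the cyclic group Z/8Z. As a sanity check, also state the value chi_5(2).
Character table of Z/8Z (irreps indexed chi_0,...,chi_7 with chi_k(m) = zeta_8^(k*m), zeta_8 = exp(2*pi*i/8)):
  irrep \ class  {0} (size 1)  {1} (size 1)    {2} (size 1)  {3} (size 1)    {4} (size 1)  {5} (size 1)    {6} (size 1)  {7} (size 1)  
  chi_0          1             1               1             1               1             1               1             1             
  chi_1          1             exp(I*pi/4)     I             exp(3*I*pi/4)   -1            exp(-3*I*pi/4)  -I            exp(-I*pi/4)  
  chi_2          1             I               -1            -I              1             I               -1            -I            
  chi_3          1             exp(3*I*pi/4)   -I            exp(I*pi/4)     -1            exp(-I*pi/4)    I             exp(-3*I*pi/4)
  chi_4          1             -1              1             -1              1             -1              1             -1            
  chi_5          1             exp(-3*I*pi/4)  I             exp(-I*pi/4)    -1            exp(I*pi/4)     -I            exp(3*I*pi/4) 
  chi_6          1             -I              -1            I               1             -I              -1            I             
  chi_7          1             exp(-I*pi/4)    -I            exp(-3*I*pi/4)  -1            exp(3*I*pi/4)   I             exp(I*pi/4)   

Spot check: chi_5(2) = zeta_8^(5*2) = zeta_8^10 = I.

Explanation: Z/8Z is abelian, so all 8 irreducible complex representations are 1-dimensional. They are given by chi_k(m) = zeta_8^(k*m) for k = 0,...,7. Row orthogonality: sum_m chi_k(m) conj(chi_l(m)) = 8 * [k = l].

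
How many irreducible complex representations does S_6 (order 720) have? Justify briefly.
11

Solution. The number of irreducible complex representations of a finite group equals its number of conjugacy classes. Conjugacy classes in S_6 correspond to cycle types, i.e. partitions of 6; there are p(6) = 11 of them, so S_6 (order 720) has exactly 11 irreducible complex representations.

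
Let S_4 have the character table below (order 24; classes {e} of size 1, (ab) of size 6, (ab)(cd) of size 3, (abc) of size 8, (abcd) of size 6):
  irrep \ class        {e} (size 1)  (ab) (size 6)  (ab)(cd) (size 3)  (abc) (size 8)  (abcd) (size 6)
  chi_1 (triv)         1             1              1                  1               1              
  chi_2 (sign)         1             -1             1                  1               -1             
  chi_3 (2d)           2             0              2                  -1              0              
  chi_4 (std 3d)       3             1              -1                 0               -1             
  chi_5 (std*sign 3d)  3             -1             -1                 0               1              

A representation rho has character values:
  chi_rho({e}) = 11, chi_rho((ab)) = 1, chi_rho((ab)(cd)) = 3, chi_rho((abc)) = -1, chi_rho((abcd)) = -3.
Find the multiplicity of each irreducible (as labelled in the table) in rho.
Multiplicities: chi_1: 0, chi_2: 1, chi_3: 2, chi_4: 2, chi_5: 0.

Solution. Use <chi_rho, chi> = (1/|G|) sum_C |C| * chi_rho(C) * conj(chi(C)) with |G| = 24 for each irreducible chi in the table:
  <chi_rho, chi_1> = (1/24)[1*(11)*conj(1) + 6*(1)*conj(1) + 3*(3)*conj(1) + 8*(-1)*conj(1) + 6*(-3)*conj(1)]
      = (1/24)[(11) + (6) + (9) + (-8) + (-18)] = 0/24 = 0
  <chi_rho, chi_2> = (1/24)[1*(11)*conj(1) + 6*(1)*conj(-1) + 3*(3)*conj(1) + 8*(-1)*conj(1) + 6*(-3)*conj(-1)]
      = (1/24)[(11) + (-6) + (9) + (-8) + (18)] = 24/24 = 1
  <chi_rho, chi_3> = (1/24)[1*(11)*conj(2) + 6*(1)*conj(0) + 3*(3)*conj(2) + 8*(-1)*conj(-1) + 6*(-3)*conj(0)]
      = (1/24)[(22) + (0) + (18) + (8) + (0)] = 48/24 = 2
  <chi_rho, chi_4> = (1/24)[1*(11)*conj(3) + 6*(1)*conj(1) + 3*(3)*conj(-1) + 8*(-1)*conj(0) + 6*(-3)*conj(-1)]
      = (1/24)[(33) + (6) + (-9) + (0) + (18)] = 48/24 = 2
  <chi_rho, chi_5> = (1/24)[1*(11)*conj(3) + 6*(1)*conj(-1) + 3*(3)*conj(-1) + 8*(-1)*conj(0) + 6*(-3)*conj(1)]
      = (1/24)[(33) + (-6) + (-9) + (0) + (-18)] = 0/24 = 0
Dimension check: dim(rho) = sum (mult * dim) = 0*1 + 1*1 + 2*2 + 2*3 + 0*3 = 11 = chi_rho(e) = 11.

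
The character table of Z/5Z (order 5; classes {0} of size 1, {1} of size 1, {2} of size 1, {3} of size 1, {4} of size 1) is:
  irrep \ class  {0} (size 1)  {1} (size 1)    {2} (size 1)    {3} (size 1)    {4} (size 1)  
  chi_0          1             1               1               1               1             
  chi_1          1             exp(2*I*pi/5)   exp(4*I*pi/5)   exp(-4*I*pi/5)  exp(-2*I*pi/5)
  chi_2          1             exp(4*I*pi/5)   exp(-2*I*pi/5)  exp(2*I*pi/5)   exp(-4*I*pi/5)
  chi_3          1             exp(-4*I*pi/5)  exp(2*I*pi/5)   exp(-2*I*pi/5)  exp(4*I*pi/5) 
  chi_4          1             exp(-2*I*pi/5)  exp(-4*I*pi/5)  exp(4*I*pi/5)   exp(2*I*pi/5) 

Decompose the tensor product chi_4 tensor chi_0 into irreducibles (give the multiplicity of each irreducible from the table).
chi_4 tensor chi_0 = chi_4 (all other irreducibles have multiplicity 0).

The character of a tensor product is the pointwise product (chi_4 * chi_0)(C) = chi_4(C) * chi_0(C):
  {0}: (1)*(1), {1}: (exp(-2*I*pi/5))*(1), {2}: (exp(-4*I*pi/5))*(1), {3}: (exp(4*I*pi/5))*(1), {4}: (exp(2*I*pi/5))*(1)
so (chi_4 * chi_0) takes values
  {0} -> 1, {1} -> exp(-2*I*pi/5), {2} -> exp(-4*I*pi/5), {3} -> exp(4*I*pi/5), {4} -> exp(2*I*pi/5).
Now take the inner product of this character with each irreducible chi from the table, <chi_4*chi_0, chi> = (1/5) sum_C |C| (chi_4*chi_0)(C) conj(chi(C)):
  <chi_4*chi_0, chi_0> = (1/5)[1*(1)*conj(1) + 1*(exp(-2*I*pi/5))*conj(1) + 1*(exp(-4*I*pi/5))*conj(1) + 1*(exp(4*I*pi/5))*conj(1) + 1*(exp(2*I*pi/5))*conj(1)]
      = (1/5)[(1) + (exp(-2*I*pi/5)) + (exp(-4*I*pi/5)) + (exp(4*I*pi/5)) + (exp(2*I*pi/5))] = 0/5 = 0
  <chi_4*chi_0, chi_1> = (1/5)[1*(1)*conj(1) + 1*(exp(-2*I*pi/5))*conj(exp(2*I*pi/5)) + 1*(exp(-4*I*pi/5))*conj(exp(4*I*pi/5)) + 1*(exp(4*I*pi/5))*conj(exp(-4*I*pi/5)) + 1*(exp(2*I*pi/5))*conj(exp(-2*I*pi/5))]
      = (1/5)[(1) + (exp(-4*I*pi/5)) + (exp(2*I*pi/5)) + (exp(-2*I*pi/5)) + (exp(4*I*pi/5))] = 0/5 = 0
  <chi_4*chi_0, chi_2> = (1/5)[1*(1)*conj(1) + 1*(exp(-2*I*pi/5))*conj(exp(4*I*pi/5)) + 1*(exp(-4*I*pi/5))*conj(exp(-2*I*pi/5)) + 1*(exp(4*I*pi/5))*conj(exp(2*I*pi/5)) + 1*(exp(2*I*pi/5))*conj(exp(-4*I*pi/5))]
      = (1/5)[(1) + (exp(4*I*pi/5)) + (exp(-2*I*pi/5)) + (exp(2*I*pi/5)) + (exp(-4*I*pi/5))] = 0/5 = 0
  <chi_4*chi_0, chi_3> = (1/5)[1*(1)*conj(1) + 1*(exp(-2*I*pi/5))*conj(exp(-4*I*pi/5)) + 1*(exp(-4*I*pi/5))*conj(exp(2*I*pi/5)) + 1*(exp(4*I*pi/5))*conj(exp(-2*I*pi/5)) + 1*(exp(2*I*pi/5))*conj(exp(4*I*pi/5))]
      = (1/5)[(1) + (exp(2*I*pi/5)) + (exp(4*I*pi/5)) + (exp(-4*I*pi/5)) + (exp(-2*I*pi/5))] = 0/5 = 0
  <chi_4*chi_0, chi_4> = (1/5)[1*(1)*conj(1) + 1*(exp(-2*I*pi/5))*conj(exp(-2*I*pi/5)) + 1*(exp(-4*I*pi/5))*conj(exp(-4*I*pi/5)) + 1*(exp(4*I*pi/5))*conj(exp(4*I*pi/5)) + 1*(exp(2*I*pi/5))*conj(exp(2*I*pi/5))]
      = (1/5)[(1) + (1) + (1) + (1) + (1)] = 5/5 = 1
(Exp terms are combined using exp(i*s)*conj(exp(i*t)) = exp(i*(s-t)), and sums of them are collapsed using the identity that for every m > 1 the m distinct m-th roots of unity sum to 0, e.g. 1 + exp(2*I*pi/3) + exp(-2*I*pi/3) = 0.)
Hence the multiplicities are chi_4: 1. Dimension check: dim(chi_4)*dim(chi_0) = 1*1 = 1 and sum (mult * dim) = 1*1 = 1.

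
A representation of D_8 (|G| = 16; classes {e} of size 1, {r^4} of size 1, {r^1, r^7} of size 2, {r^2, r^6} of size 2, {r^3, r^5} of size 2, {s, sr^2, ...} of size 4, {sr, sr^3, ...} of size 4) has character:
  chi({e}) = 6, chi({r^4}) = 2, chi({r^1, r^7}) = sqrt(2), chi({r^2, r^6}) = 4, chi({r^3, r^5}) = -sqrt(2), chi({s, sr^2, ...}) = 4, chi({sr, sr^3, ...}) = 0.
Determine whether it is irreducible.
Not irreducible (reducible): <chi, chi> = 9 > 1.

Argument: <chi, chi> = (1/|G|) sum_C |C| * |chi(C)|^2 = (1/16)[1*|6|^2 + 1*|2|^2 + 2*|sqrt(2)|^2 + 2*|4|^2 + 2*|-sqrt(2)|^2 + 4*|4|^2 + 4*|0|^2]
  = (1/16)[(36) + (4) + (4) + (32) + (4) + (64) + (0)] = 144/16 = 9.
A character is irreducible iff <chi, chi> = 1, so this representation is reducible.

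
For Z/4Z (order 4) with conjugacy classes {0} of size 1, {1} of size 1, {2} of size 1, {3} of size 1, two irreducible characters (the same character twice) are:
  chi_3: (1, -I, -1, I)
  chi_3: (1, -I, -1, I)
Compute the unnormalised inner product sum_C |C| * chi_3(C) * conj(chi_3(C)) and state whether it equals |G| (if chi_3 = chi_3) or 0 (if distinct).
Sum = 4 = |G| = 4; so <chi_3, chi_3> = 1 (norm-1 confirms irreducibility).

Compute term by term over conjugacy classes (|C| * chi_3(C) * conj(chi_3(C))):
  1*(1)*conj(1) + 1*(-I)*conj(-I) + 1*(-1)*conj(-1) + 1*(I)*conj(I)
  = (1) + (1) + (1) + (1)
  = 4.
(Exp terms are combined using exp(i*s)*conj(exp(i*t)) = exp(i*(s-t)), and sums of them are collapsed using the identity that for every m > 1 the m distinct m-th roots of unity sum to 0, e.g. 1 + exp(2*I*pi/3) + exp(-2*I*pi/3) = 0.)
Dividing by |G| = 4 gives 4/4 = 1, matching the row-orthogonality relation <chi_3, chi_3> = [chi_3 = chi_3].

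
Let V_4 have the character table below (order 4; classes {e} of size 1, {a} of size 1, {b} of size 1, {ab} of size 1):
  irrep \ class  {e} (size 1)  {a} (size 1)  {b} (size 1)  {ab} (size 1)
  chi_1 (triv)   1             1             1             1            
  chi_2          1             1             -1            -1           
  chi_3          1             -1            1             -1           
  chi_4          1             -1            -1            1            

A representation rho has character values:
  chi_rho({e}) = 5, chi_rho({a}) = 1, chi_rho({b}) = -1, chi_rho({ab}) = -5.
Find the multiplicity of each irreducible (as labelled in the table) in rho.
Multiplicities: chi_1: 0, chi_2: 3, chi_3: 2, chi_4: 0.

Why: Use <chi_rho, chi> = (1/|G|) sum_C |C| * chi_rho(C) * conj(chi(C)) with |G| = 4 for each irreducible chi in the table:
  <chi_rho, chi_1> = (1/4)[1*(5)*conj(1) + 1*(1)*conj(1) + 1*(-1)*conj(1) + 1*(-5)*conj(1)]
      = (1/4)[(5) + (1) + (-1) + (-5)] = 0/4 = 0
  <chi_rho, chi_2> = (1/4)[1*(5)*conj(1) + 1*(1)*conj(1) + 1*(-1)*conj(-1) + 1*(-5)*conj(-1)]
      = (1/4)[(5) + (1) + (1) + (5)] = 12/4 = 3
  <chi_rho, chi_3> = (1/4)[1*(5)*conj(1) + 1*(1)*conj(-1) + 1*(-1)*conj(1) + 1*(-5)*conj(-1)]
      = (1/4)[(5) + (-1) + (-1) + (5)] = 8/4 = 2
  <chi_rho, chi_4> = (1/4)[1*(5)*conj(1) + 1*(1)*conj(-1) + 1*(-1)*conj(-1) + 1*(-5)*conj(1)]
      = (1/4)[(5) + (-1) + (1) + (-5)] = 0/4 = 0
Dimension check: dim(rho) = sum (mult * dim) = 0*1 + 3*1 + 2*1 + 0*1 = 5 = chi_rho(e) = 5.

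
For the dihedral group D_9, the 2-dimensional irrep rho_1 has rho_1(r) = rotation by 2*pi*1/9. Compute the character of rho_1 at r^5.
chi_{rho_1}(r^5) = 2*cos(2*pi*1*5/9) = -2*cos(pi/9)

Working: rho_1(r^5) is rotation by angle 2*pi*1*5/9, whose trace is 2*cos(2*pi*1*5/9) = -2*cos(pi/9).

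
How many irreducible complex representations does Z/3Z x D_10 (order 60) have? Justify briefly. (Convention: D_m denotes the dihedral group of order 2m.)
24

Details: The number of irreducible complex representations of a finite group equals its number of conjugacy classes. For a direct product, #classes(G x H) = #classes(G) * #classes(H). Z/3Z has 3 classes (abelian), D_10 has 8 classes, so 3 * 8 = 24, so Z/3Z x D_10 (order 60) has exactly 24 irreducible complex representations.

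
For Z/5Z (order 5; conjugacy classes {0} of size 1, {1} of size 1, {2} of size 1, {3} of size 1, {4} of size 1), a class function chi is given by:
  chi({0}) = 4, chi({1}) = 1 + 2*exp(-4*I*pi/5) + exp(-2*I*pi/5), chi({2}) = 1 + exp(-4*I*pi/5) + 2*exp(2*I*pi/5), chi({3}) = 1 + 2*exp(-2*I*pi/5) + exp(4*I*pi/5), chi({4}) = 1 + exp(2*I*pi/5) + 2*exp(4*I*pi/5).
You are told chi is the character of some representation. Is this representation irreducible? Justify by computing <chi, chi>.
Not irreducible (reducible): <chi, chi> = 6 > 1.

Why: <chi, chi> = (1/|G|) sum_C |C| * |chi(C)|^2 = (1/5)[1*|4|^2 + 1*|1 + 2*exp(-4*I*pi/5) + exp(-2*I*pi/5)|^2 + 1*|1 + exp(-4*I*pi/5) + 2*exp(2*I*pi/5)|^2 + 1*|1 + 2*exp(-2*I*pi/5) + exp(4*I*pi/5)|^2 + 1*|1 + exp(2*I*pi/5) + 2*exp(4*I*pi/5)|^2]
  = (1/5)[(16) + (6 + 3*exp(-2*I*pi/5) + 2*exp(-4*I*pi/5) + 2*exp(4*I*pi/5) + 3*exp(2*I*pi/5)) + (6 + 2*exp(-2*I*pi/5) + 3*exp(-4*I*pi/5) + 3*exp(4*I*pi/5) + 2*exp(2*I*pi/5)) + (6 + 2*exp(-2*I*pi/5) + 3*exp(-4*I*pi/5) + 3*exp(4*I*pi/5) + 2*exp(2*I*pi/5)) + (6 + 3*exp(-2*I*pi/5) + 2*exp(-4*I*pi/5) + 2*exp(4*I*pi/5) + 3*exp(2*I*pi/5))] = 30/5 = 6.
(Exp terms are combined using exp(i*s)*conj(exp(i*t)) = exp(i*(s-t)), and sums of them are collapsed using the identity that for every m > 1 the m distinct m-th roots of unity sum to 0, e.g. 1 + exp(2*I*pi/3) + exp(-2*I*pi/3) = 0.)
A character is irreducible iff <chi, chi> = 1, so this representation is reducible.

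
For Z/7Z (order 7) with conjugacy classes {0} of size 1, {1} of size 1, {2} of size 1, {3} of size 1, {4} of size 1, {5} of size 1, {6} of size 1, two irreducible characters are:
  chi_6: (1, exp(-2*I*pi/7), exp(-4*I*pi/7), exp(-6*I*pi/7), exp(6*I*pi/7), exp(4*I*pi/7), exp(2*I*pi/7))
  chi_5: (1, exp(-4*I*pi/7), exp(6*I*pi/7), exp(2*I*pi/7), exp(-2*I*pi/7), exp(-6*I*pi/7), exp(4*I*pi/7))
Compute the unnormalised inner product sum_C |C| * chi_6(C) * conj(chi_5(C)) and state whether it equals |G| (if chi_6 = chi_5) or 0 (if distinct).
Sum = 0; so <chi_6, chi_5> = 0 (distinct irreducibles are orthogonal).

Explanation: Compute term by term over conjugacy classes (|C| * chi_6(C) * conj(chi_5(C))):
  1*(1)*conj(1) + 1*(exp(-2*I*pi/7))*conj(exp(-4*I*pi/7)) + 1*(exp(-4*I*pi/7))*conj(exp(6*I*pi/7)) + 1*(exp(-6*I*pi/7))*conj(exp(2*I*pi/7)) + 1*(exp(6*I*pi/7))*conj(exp(-2*I*pi/7)) + 1*(exp(4*I*pi/7))*conj(exp(-6*I*pi/7)) + 1*(exp(2*I*pi/7))*conj(exp(4*I*pi/7))
  = (1) + (exp(2*I*pi/7)) + (exp(4*I*pi/7)) + (exp(6*I*pi/7)) + (exp(-6*I*pi/7)) + (exp(-4*I*pi/7)) + (exp(-2*I*pi/7))
  = 0.
(Exp terms are combined using exp(i*s)*conj(exp(i*t)) = exp(i*(s-t)), and sums of them are collapsed using the identity that for every m > 1 the m distinct m-th roots of unity sum to 0, e.g. 1 + exp(2*I*pi/3) + exp(-2*I*pi/3) = 0.)
Dividing by |G| = 7 gives 0/7 = 0, matching the row-orthogonality relation <chi_6, chi_5> = [chi_6 = chi_5].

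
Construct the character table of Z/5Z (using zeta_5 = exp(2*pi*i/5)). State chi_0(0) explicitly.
Character table of Z/5Z (irreps indexed chi_0,...,chi_4 with chi_k(m) = zeta_5^(k*m), zeta_5 = exp(2*pi*i/5)):
  irrep \ class  {0} (size 1)  {1} (size 1)    {2} (size 1)    {3} (size 1)    {4} (size 1)  
  chi_0          1             1               1               1               1             
  chi_1          1             exp(2*I*pi/5)   exp(4*I*pi/5)   exp(-4*I*pi/5)  exp(-2*I*pi/5)
  chi_2          1             exp(4*I*pi/5)   exp(-2*I*pi/5)  exp(2*I*pi/5)   exp(-4*I*pi/5)
  chi_3          1             exp(-4*I*pi/5)  exp(2*I*pi/5)   exp(-2*I*pi/5)  exp(4*I*pi/5) 
  chi_4          1             exp(-2*I*pi/5)  exp(-4*I*pi/5)  exp(4*I*pi/5)   exp(2*I*pi/5) 

Spot check: chi_0(0) = zeta_5^(0*0) = zeta_5^0 = 1.

Derivation: Z/5Z is abelian, so all 5 irreducible complex representations are 1-dimensional. They are given by chi_k(m) = zeta_5^(k*m) for k = 0,...,4. Row orthogonality: sum_m chi_k(m) conj(chi_l(m)) = 5 * [k = l].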